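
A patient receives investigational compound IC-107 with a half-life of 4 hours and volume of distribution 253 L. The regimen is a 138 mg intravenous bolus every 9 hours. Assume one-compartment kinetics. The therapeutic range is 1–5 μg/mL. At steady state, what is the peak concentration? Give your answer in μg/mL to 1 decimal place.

τ/t½ = 9/4 ≈ 2.25, so fraction remaining f = (1/2)^(9/4) ≈ 0.2102.
At steady state, accumulation factor R = 1/(1 − e^(−kτ)) ≈ 1.2661.
Single-dose peak C₀ = D/Vd = 138/253 ≈ 0.545 μg/mL.
Steady-state peak Cmax,ss = C₀·R ≈ 0.545 × 1.2661 ≈ 0.690 μg/mL.
Peak 0.7 μg/mL vs MTC 5 μg/mL: below toxic threshold.

0.7 μg/mL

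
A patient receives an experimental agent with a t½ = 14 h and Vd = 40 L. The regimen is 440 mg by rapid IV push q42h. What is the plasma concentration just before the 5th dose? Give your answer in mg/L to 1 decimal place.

1.6 mg/L

f = (1/2)^(τ/t½) = (1/2)^(42/14) ≈ 0.1250.
C₀ = D/Vd = 440/40 ≈ 11.000 mg/L.
Before the 5th dose, 4 doses have been given. Superposition: Cmin = C₀·(f + f² + … + f^4).
≈ 11.000 × (0.1250 + 0.0156 + 0.0020 + 0.0002) ≈ 11.000 × 0.1428 ≈ 1.571 mg/L.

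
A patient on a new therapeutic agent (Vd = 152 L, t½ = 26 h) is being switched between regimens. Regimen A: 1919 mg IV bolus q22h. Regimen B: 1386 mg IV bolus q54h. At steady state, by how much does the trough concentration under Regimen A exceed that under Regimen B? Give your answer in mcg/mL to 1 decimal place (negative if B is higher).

Regimen A: f = (1/2)^(22/26) ≈ 0.5563; Cmin,ss = (1919/152)·f/(1−f) ≈ 15.829 mcg/mL.
Regimen B: f = (1/2)^(54/26) ≈ 0.2370; Cmin,ss = (1386/152)·f/(1−f) ≈ 2.832 mcg/mL.
Difference ≈ 15.829 − 2.832 ≈ 12.997 mcg/mL.

13.0 mcg/mL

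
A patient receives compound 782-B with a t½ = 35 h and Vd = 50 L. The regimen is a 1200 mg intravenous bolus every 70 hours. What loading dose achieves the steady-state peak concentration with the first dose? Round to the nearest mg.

1600 mg

f = (1/2)^(70/35) ≈ 0.250000; accumulation ratio R = 1/(1−f) ≈ 1.33333.
Loading dose to hit Cmax,ss on first dose: D_load = D_maint·R ≈ 1200 × 1.33333 ≈ 1600.00 mg.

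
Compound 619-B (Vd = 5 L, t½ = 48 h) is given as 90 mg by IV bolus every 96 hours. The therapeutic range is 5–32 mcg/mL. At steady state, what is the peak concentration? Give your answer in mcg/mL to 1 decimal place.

τ = 96 h = 2 half-lives, so f = (1/2)^2 = 0.25.
At steady state, R = 1/(1 − 0.25) = 4/3.
Single-dose peak C₀ = D/Vd = 90/5 = 18 mcg/mL.
Steady-state peak Cmax,ss = C₀·R = 18 × 4/3 ≈ 24.000 mcg/mL.
Peak 24.0 mcg/mL vs MTC 32 mcg/mL: below toxic threshold.

24.0 mcg/mL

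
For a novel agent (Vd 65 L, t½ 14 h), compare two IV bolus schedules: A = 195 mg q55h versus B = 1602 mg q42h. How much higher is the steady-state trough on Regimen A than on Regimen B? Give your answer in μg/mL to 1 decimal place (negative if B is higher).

-3.3 μg/mL

Regimen A: f = (1/2)^(55/14) ≈ 0.0657; Cmin,ss = (195/65)·f/(1−f) ≈ 0.211 μg/mL.
Regimen B: f = (1/2)^(42/14) ≈ 0.1250; Cmin,ss = (1602/65)·f/(1−f) ≈ 3.521 μg/mL.
Difference ≈ 0.211 − 3.521 ≈ -3.310 μg/mL.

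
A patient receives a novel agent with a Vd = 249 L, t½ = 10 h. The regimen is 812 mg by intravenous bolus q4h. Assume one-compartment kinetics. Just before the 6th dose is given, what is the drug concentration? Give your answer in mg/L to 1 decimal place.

7.7 mg/L

f = (1/2)^(τ/t½) = (1/2)^(4/10) ≈ 0.7579.
C₀ = D/Vd = 812/249 ≈ 3.261 mg/L.
Before the 6th dose, 5 doses have been given. Superposition: Cmin = C₀·(f + f² + … + f^5).
≈ 3.261 × (0.7579 + 0.5744 + 0.4353 + 0.3299 + 0.2501) ≈ 3.261 × 2.3476 ≈ 7.656 mg/L.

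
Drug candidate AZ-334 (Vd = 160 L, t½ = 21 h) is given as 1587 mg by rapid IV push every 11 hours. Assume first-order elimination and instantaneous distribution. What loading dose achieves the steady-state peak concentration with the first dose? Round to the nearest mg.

5212 mg

f = (1/2)^(11/21) ≈ 0.695533; accumulation ratio R = 1/(1−f) ≈ 3.28443.
Loading dose to hit Cmax,ss on first dose: D_load = D_maint·R ≈ 1587 × 3.28443 ≈ 5212.39 mg.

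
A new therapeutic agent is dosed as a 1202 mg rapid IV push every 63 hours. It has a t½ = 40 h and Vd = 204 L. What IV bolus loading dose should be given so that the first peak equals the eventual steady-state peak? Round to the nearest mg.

f = (1/2)^(63/40) ≈ 0.335643; accumulation ratio R = 1/(1−f) ≈ 1.50521.
Loading dose to hit Cmax,ss on first dose: D_load = D_maint·R ≈ 1202 × 1.50521 ≈ 1809.26 mg.

1809 mg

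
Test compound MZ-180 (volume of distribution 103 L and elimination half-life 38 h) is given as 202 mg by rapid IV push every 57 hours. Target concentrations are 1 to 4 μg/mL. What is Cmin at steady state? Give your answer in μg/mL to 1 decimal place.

Over one 57-h interval, 57/38 ≈ 1.5 half-lives elapse, leaving f ≈ 0.3536 of each dose.
Each bolus raises the concentration by D/Vd = 202/103 ≈ 1.961 μg/mL.
Steady-state trough Cmin,ss = C₀·f/(1−f) ≈ 1.961 × 0.3536/0.6464 ≈ 1.073 μg/mL.
Trough 1.1 μg/mL vs MEC 1 μg/mL: adequate.

1.1 μg/mL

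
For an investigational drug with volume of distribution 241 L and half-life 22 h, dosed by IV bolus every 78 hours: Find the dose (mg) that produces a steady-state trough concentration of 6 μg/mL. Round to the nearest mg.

15437 mg

τ/t½ = 78/22 ≈ 3.5455, so f = (1/2)^(78/22) ≈ 0.085647.
Cmin,ss = (D/Vd)·f/(1−f), so D = Cmin,ss·Vd·(1−f)/f.
D = 6 × 241 × (1−f)/f ≈ 6 × 241 × 10.67583 ≈ 15437.25 mg.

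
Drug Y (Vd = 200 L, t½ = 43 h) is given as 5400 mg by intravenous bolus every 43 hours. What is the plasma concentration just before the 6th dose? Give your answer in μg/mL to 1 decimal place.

26.2 μg/mL

f = (1/2)^(τ/t½) = (1/2)^(43/43) ≈ 0.5000.
C₀ = D/Vd = 5400/200 ≈ 27.000 μg/mL.
Before the 6th dose, 5 doses have been given. Superposition: Cmin = C₀·(f + f² + … + f^5).
≈ 27.000 × (0.5000 + 0.2500 + 0.1250 + 0.0625 + 0.0313) ≈ 27.000 × 0.9688 ≈ 26.158 μg/mL.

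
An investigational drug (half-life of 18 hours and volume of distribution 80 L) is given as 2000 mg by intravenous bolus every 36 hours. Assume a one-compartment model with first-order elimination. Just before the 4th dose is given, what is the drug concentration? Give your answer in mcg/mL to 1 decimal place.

f = (1/2)^(τ/t½) = (1/2)^(36/18) ≈ 0.2500.
C₀ = D/Vd = 2000/80 ≈ 25.000 mcg/mL.
Before the 4th dose, 3 doses have been given. Superposition: Cmin = C₀·(f + f² + … + f^3).
≈ 25.000 × (0.2500 + 0.0625 + 0.0156) ≈ 25.000 × 0.3281 ≈ 8.203 mcg/mL.

8.2 mcg/mL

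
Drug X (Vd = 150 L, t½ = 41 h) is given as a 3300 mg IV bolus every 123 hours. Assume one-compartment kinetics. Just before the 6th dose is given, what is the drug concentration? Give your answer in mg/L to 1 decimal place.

f = (1/2)^(τ/t½) = (1/2)^(123/41) ≈ 0.1250.
C₀ = D/Vd = 3300/150 ≈ 22.000 mg/L.
Before the 6th dose, 5 doses have been given. Superposition: Cmin = C₀·(f + f² + … + f^5).
≈ 22.000 × (0.1250 + 0.0156 + 0.0020 + 0.0002 + 0.0000) ≈ 22.000 × 0.1428 ≈ 3.142 mg/L.

3.1 mg/L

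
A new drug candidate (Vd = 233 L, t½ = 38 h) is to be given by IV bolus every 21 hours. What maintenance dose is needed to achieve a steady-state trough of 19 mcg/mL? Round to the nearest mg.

2066 mg

τ/t½ = 21/38 ≈ 0.55263, so f = (1/2)^(21/38) ≈ 0.681775.
Cmin,ss = (D/Vd)·f/(1−f), so D = Cmin,ss·Vd·(1−f)/f.
D = 19 × 233 × (1−f)/f ≈ 19 × 233 × 0.46676 ≈ 2066.35 mg.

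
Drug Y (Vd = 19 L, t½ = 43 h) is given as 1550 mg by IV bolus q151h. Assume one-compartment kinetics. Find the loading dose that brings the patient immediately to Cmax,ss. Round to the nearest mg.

1699 mg

f = (1/2)^(151/43) ≈ 0.087679; accumulation ratio R = 1/(1−f) ≈ 1.09611.
Loading dose to hit Cmax,ss on first dose: D_load = D_maint·R ≈ 1550 × 1.09611 ≈ 1698.97 mg.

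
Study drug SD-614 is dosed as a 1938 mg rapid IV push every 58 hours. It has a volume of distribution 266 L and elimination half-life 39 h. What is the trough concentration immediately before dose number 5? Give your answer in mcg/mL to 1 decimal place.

f = (1/2)^(τ/t½) = (1/2)^(58/39) ≈ 0.3567.
C₀ = D/Vd = 1938/266 ≈ 7.286 mcg/mL.
Before the 5th dose, 4 doses have been given. Superposition: Cmin = C₀·(f + f² + … + f^4).
≈ 7.286 × (0.3567 + 0.1272 + 0.0454 + 0.0162) ≈ 7.286 × 0.5455 ≈ 3.975 mcg/mL.

4.0 mcg/mL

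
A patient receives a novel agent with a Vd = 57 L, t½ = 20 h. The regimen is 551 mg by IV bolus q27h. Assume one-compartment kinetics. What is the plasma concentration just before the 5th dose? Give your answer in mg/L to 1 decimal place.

f = (1/2)^(τ/t½) = (1/2)^(27/20) ≈ 0.3923.
C₀ = D/Vd = 551/57 ≈ 9.667 mg/L.
Before the 5th dose, 4 doses have been given. Superposition: Cmin = C₀·(f + f² + … + f^4).
≈ 9.667 × (0.3923 + 0.1539 + 0.0604 + 0.0237) ≈ 9.667 × 0.6303 ≈ 6.093 mg/L.

6.1 mg/L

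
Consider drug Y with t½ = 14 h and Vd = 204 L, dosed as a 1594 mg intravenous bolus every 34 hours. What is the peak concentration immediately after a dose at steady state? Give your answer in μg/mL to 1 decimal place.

9.6 μg/mL

τ/t½ = 34/14 ≈ 2.4286, so fraction remaining f = (1/2)^(34/14) ≈ 0.1857.
At steady state, accumulation factor R = 1/(1 − e^(−kτ)) ≈ 1.2280.
Each bolus raises the concentration by D/Vd = 1594/204 ≈ 7.814 μg/mL.
Steady-state peak Cmax,ss = C₀·R ≈ 7.814 × 1.2280 ≈ 9.596 μg/mL.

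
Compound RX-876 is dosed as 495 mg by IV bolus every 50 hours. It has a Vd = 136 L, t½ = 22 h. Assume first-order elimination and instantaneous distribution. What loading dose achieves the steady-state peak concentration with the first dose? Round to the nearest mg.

624 mg

f = (1/2)^(50/22) ≈ 0.206938; accumulation ratio R = 1/(1−f) ≈ 1.26094.
Loading dose to hit Cmax,ss on first dose: D_load = D_maint·R ≈ 495 × 1.26094 ≈ 624.17 mg.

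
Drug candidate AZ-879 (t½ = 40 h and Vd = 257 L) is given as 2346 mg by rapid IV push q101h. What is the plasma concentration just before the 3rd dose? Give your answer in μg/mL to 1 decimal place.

1.9 μg/mL

f = (1/2)^(τ/t½) = (1/2)^(101/40) ≈ 0.1737.
C₀ = D/Vd = 2346/257 ≈ 9.128 μg/mL.
Before the 3rd dose, 2 doses have been given. Superposition: Cmin = C₀·(f + f²).
≈ 9.128 × (0.1737 + 0.0302) ≈ 9.128 × 0.2039 ≈ 1.861 μg/mL.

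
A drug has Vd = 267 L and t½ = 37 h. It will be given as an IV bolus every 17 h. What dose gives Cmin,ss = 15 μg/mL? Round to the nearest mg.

τ/t½ = 17/37 ≈ 0.45946, so f = (1/2)^(17/37) ≈ 0.727259.
Cmin,ss = (D/Vd)·f/(1−f), so D = Cmin,ss·Vd·(1−f)/f.
D = 15 × 267 × (1−f)/f ≈ 15 × 267 × 0.37503 ≈ 1502.00 mg.

1502 mg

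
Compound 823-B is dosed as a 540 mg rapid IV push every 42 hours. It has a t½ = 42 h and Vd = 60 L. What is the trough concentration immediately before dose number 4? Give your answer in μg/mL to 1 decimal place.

7.9 μg/mL

f = (1/2)^(τ/t½) = (1/2)^(42/42) ≈ 0.5000.
C₀ = D/Vd = 540/60 ≈ 9.000 μg/mL.
Before the 4th dose, 3 doses have been given. Superposition: Cmin = C₀·(f + f² + … + f^3).
≈ 9.000 × (0.5000 + 0.2500 + 0.1250) ≈ 9.000 × 0.8750 ≈ 7.875 μg/mL.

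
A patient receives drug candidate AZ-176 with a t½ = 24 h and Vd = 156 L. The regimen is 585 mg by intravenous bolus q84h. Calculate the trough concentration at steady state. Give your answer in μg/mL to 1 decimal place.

Over one 84-h interval, 84/24 ≈ 3.5 half-lives elapse, leaving f ≈ 0.0884 of each dose.
Each bolus raises the concentration by D/Vd = 585/156 ≈ 3.750 μg/mL.
Steady-state trough Cmin,ss = C₀·f/(1−f) ≈ 3.750 × 0.0884/0.9116 ≈ 0.364 μg/mL.

0.4 μg/mL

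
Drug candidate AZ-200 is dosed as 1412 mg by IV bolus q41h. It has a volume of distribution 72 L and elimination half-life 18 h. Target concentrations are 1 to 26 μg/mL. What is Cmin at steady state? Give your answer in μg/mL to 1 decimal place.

k = ln2/t½ = ln2/18 ≈ 0.038508 h⁻¹; fraction remaining f = e^(−kτ) = e^(−0.038508×41) ≈ 0.2062.
Accumulation ratio R = 1/(1 − f) ≈ 1/0.7938 ≈ 1.2598.
Each bolus raises the concentration by D/Vd = 1412/72 ≈ 19.611 μg/mL.
Steady-state peak Cmax,ss = C₀·R ≈ 19.611 × 1.2598 ≈ 24.706 μg/mL.
Steady-state trough Cmin,ss = Cmax,ss·f ≈ 24.706 × 0.2062 ≈ 5.094 μg/mL.
Trough 5.1 μg/mL vs MEC 1 μg/mL: adequate.

5.1 μg/mL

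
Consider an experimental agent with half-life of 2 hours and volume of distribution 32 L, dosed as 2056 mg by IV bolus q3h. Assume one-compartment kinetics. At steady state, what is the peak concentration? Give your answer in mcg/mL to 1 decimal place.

99.4 mcg/mL

k = ln2/t½ = ln2/2 ≈ 0.346574 h⁻¹; fraction remaining f = e^(−kτ) = e^(−0.346574×3) ≈ 0.3536.
At steady state, accumulation factor R = 1/(1 − e^(−kτ)) ≈ 1.5470.
Each bolus raises the concentration by D/Vd = 2056/32 ≈ 64.250 mcg/mL.
Cmax,ss = C₀/(1 − f) ≈ 64.250/0.6464 ≈ 99.397 mcg/mL.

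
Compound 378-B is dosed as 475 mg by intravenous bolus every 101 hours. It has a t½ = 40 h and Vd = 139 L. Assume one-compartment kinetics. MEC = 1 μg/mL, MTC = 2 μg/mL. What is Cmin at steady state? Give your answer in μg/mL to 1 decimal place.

0.7 μg/mL

Over one 101-h interval, 101/40 ≈ 2.525 half-lives elapse, leaving f ≈ 0.1737 of each dose.
At steady state, accumulation factor R = 1/(1 − e^(−kτ)) ≈ 1.2102.
Single-dose peak C₀ = D/Vd = 475/139 ≈ 3.417 μg/mL.
Steady-state peak Cmax,ss = C₀·R ≈ 3.417 × 1.2102 ≈ 4.135 μg/mL.
Steady-state trough Cmin,ss = Cmax,ss·f ≈ 4.135 × 0.1737 ≈ 0.718 μg/mL.
Trough 0.7 μg/mL vs MEC 1 μg/mL: subtherapeutic.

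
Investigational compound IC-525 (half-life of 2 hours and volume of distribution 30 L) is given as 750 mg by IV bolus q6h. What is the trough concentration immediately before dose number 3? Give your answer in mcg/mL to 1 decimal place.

3.5 mcg/mL

f = (1/2)^(τ/t½) = (1/2)^(6/2) ≈ 0.1250.
C₀ = D/Vd = 750/30 ≈ 25.000 mcg/mL.
Before the 3rd dose, 2 doses have been given. Superposition: Cmin = C₀·(f + f²).
≈ 25.000 × (0.1250 + 0.0156) ≈ 25.000 × 0.1406 ≈ 3.515 mcg/mL.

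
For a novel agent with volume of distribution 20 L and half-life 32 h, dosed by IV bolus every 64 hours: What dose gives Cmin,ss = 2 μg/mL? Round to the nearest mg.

τ/t½ = 64/32 ≈ 2, so f = (1/2)^(64/32) ≈ 0.250000.
Cmin,ss = (D/Vd)·f/(1−f), so D = Cmin,ss·Vd·(1−f)/f.
D = 2 × 20 × (1−f)/f ≈ 2 × 20 × 3.00000 ≈ 120.00 mg.

120 mg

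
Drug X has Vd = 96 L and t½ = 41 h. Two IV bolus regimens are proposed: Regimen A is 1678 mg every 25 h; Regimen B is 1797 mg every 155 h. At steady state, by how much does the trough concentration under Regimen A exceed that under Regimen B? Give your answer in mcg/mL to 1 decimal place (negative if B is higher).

Regimen A: f = (1/2)^(25/41) ≈ 0.6553; Cmin,ss = (1678/96)·f/(1−f) ≈ 33.229 mcg/mL.
Regimen B: f = (1/2)^(155/41) ≈ 0.0728; Cmin,ss = (1797/96)·f/(1−f) ≈ 1.470 mcg/mL.
Difference ≈ 33.229 − 1.470 ≈ 31.759 mcg/mL.

31.8 mcg/mL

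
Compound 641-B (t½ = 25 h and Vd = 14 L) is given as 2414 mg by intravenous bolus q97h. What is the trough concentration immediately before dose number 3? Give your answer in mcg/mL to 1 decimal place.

f = (1/2)^(τ/t½) = (1/2)^(97/25) ≈ 0.0679.
C₀ = D/Vd = 2414/14 ≈ 172.429 mcg/mL.
Before the 3rd dose, 2 doses have been given. Superposition: Cmin = C₀·(f + f²).
≈ 172.429 × (0.0679 + 0.0046) ≈ 172.429 × 0.0725 ≈ 12.501 mcg/mL.

12.5 mcg/mL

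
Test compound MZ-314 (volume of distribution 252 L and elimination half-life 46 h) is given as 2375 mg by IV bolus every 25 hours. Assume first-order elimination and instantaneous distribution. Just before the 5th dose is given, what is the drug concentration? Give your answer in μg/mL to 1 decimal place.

16.0 μg/mL

f = (1/2)^(τ/t½) = (1/2)^(25/46) ≈ 0.6861.
C₀ = D/Vd = 2375/252 ≈ 9.425 μg/mL.
Before the 5th dose, 4 doses have been given. Superposition: Cmin = C₀·(f + f² + … + f^4).
≈ 9.425 × (0.6861 + 0.4707 + 0.3230 + 0.2216) ≈ 9.425 × 1.7014 ≈ 16.036 μg/mL.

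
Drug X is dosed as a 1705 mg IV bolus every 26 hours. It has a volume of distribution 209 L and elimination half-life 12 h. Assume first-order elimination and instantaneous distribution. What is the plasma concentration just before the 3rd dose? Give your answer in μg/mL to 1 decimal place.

2.2 μg/mL

f = (1/2)^(τ/t½) = (1/2)^(26/12) ≈ 0.2227.
C₀ = D/Vd = 1705/209 ≈ 8.158 μg/mL.
Before the 3rd dose, 2 doses have been given. Superposition: Cmin = C₀·(f + f²).
≈ 8.158 × (0.2227 + 0.0496) ≈ 8.158 × 0.2723 ≈ 2.221 μg/mL.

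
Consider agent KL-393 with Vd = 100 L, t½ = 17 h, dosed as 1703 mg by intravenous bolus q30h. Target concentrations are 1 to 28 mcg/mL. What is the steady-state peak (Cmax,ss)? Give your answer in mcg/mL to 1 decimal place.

k = ln2/t½ = ln2/17 ≈ 0.040773 h⁻¹; fraction remaining f = e^(−kτ) = e^(−0.040773×30) ≈ 0.2943.
At steady state, accumulation factor R = 1/(1 − e^(−kτ)) ≈ 1.4170.
Each bolus raises the concentration by D/Vd = 1703/100 ≈ 17.030 mcg/mL.
Steady-state peak Cmax,ss = C₀·R ≈ 17.030 × 1.4170 ≈ 24.132 mcg/mL.
Peak 24.1 mcg/mL vs MTC 28 mcg/mL: below toxic threshold.

24.1 mcg/mL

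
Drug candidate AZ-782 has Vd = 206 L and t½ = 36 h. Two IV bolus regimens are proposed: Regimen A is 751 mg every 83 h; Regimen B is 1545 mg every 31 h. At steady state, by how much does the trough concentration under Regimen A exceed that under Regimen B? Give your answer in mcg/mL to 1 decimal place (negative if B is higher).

Regimen A: f = (1/2)^(83/36) ≈ 0.2023; Cmin,ss = (751/206)·f/(1−f) ≈ 0.925 mcg/mL.
Regimen B: f = (1/2)^(31/36) ≈ 0.5505; Cmin,ss = (1545/206)·f/(1−f) ≈ 9.185 mcg/mL.
Difference ≈ 0.925 − 9.185 ≈ -8.260 mcg/mL.

-8.3 mcg/mL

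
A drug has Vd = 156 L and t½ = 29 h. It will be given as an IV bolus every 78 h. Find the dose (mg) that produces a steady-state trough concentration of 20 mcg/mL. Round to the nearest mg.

τ/t½ = 78/29 ≈ 2.6897, so f = (1/2)^(78/29) ≈ 0.155001.
Cmin,ss = (D/Vd)·f/(1−f), so D = Cmin,ss·Vd·(1−f)/f.
D = 20 × 156 × (1−f)/f ≈ 20 × 156 × 5.45157 ≈ 17008.90 mg.

17009 mg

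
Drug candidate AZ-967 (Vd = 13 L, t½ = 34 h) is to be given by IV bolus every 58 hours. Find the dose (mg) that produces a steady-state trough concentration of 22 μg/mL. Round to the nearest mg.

647 mg

τ/t½ = 58/34 ≈ 1.7059, so f = (1/2)^(58/34) ≈ 0.306534.
Cmin,ss = (D/Vd)·f/(1−f), so D = Cmin,ss·Vd·(1−f)/f.
D = 22 × 13 × (1−f)/f ≈ 22 × 13 × 2.26228 ≈ 647.01 mg.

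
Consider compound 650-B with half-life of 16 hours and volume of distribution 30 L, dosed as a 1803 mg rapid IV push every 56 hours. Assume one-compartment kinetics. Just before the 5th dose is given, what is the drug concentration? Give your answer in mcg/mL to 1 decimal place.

5.8 mcg/mL

f = (1/2)^(τ/t½) = (1/2)^(56/16) ≈ 0.0884.
C₀ = D/Vd = 1803/30 ≈ 60.100 mcg/mL.
Before the 5th dose, 4 doses have been given. Superposition: Cmin = C₀·(f + f² + … + f^4).
≈ 60.100 × (0.0884 + 0.0078 + 0.0007 + 0.0001) ≈ 60.100 × 0.0970 ≈ 5.830 mcg/mL.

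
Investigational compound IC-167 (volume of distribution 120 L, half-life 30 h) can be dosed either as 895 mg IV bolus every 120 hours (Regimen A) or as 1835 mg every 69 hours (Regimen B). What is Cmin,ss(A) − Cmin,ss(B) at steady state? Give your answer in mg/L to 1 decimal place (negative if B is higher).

-3.4 mg/L

Regimen A: f = (1/2)^(120/30) ≈ 0.0625; Cmin,ss = (895/120)·f/(1−f) ≈ 0.497 mg/L.
Regimen B: f = (1/2)^(69/30) ≈ 0.2031; Cmin,ss = (1835/120)·f/(1−f) ≈ 3.897 mg/L.
Difference ≈ 0.497 − 3.897 ≈ -3.400 mg/L.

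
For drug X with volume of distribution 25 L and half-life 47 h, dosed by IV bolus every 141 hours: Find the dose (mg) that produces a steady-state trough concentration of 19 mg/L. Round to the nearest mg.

τ/t½ = 141/47 ≈ 3, so f = (1/2)^(141/47) ≈ 0.125000.
Cmin,ss = (D/Vd)·f/(1−f), so D = Cmin,ss·Vd·(1−f)/f.
D = 19 × 25 × (1−f)/f ≈ 19 × 25 × 7.00000 ≈ 3325.00 mg.

3325 mg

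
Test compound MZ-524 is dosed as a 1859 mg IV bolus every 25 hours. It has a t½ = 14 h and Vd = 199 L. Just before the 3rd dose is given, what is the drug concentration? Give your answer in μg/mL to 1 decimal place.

f = (1/2)^(τ/t½) = (1/2)^(25/14) ≈ 0.2900.
C₀ = D/Vd = 1859/199 ≈ 9.342 μg/mL.
Before the 3rd dose, 2 doses have been given. Superposition: Cmin = C₀·(f + f²).
≈ 9.342 × (0.2900 + 0.0841) ≈ 9.342 × 0.3741 ≈ 3.495 μg/mL.

3.5 μg/mL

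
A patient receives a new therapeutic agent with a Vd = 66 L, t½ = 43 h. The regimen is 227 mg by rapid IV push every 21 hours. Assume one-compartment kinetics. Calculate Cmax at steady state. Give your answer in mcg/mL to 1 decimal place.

τ/t½ = 21/43 ≈ 0.48837, so fraction remaining f = (1/2)^(21/43) ≈ 0.7128.
Accumulation ratio R = 1/(1 − f) ≈ 1/0.2872 ≈ 3.4819.
Each bolus raises the concentration by D/Vd = 227/66 ≈ 3.439 mcg/mL.
Steady-state peak Cmax,ss = C₀·R ≈ 3.439 × 3.4819 ≈ 11.974 mcg/mL.

12.0 mcg/mL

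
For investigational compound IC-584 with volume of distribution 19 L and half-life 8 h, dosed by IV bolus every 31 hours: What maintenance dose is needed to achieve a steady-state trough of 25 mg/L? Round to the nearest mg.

6494 mg

τ/t½ = 31/8 ≈ 3.875, so f = (1/2)^(31/8) ≈ 0.068157.
Cmin,ss = (D/Vd)·f/(1−f), so D = Cmin,ss·Vd·(1−f)/f.
D = 25 × 19 × (1−f)/f ≈ 25 × 19 × 13.67201 ≈ 6494.20 mg.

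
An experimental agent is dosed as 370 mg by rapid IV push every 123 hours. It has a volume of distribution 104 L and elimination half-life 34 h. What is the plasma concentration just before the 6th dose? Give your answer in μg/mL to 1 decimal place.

f = (1/2)^(τ/t½) = (1/2)^(123/34) ≈ 0.0815.
C₀ = D/Vd = 370/104 ≈ 3.558 μg/mL.
Before the 6th dose, 5 doses have been given. Superposition: Cmin = C₀·(f + f² + … + f^5).
≈ 3.558 × (0.0815 + 0.0066 + 0.0005 + 0.0000 + 0.0000) ≈ 3.558 × 0.0886 ≈ 0.315 μg/mL.

0.3 μg/mL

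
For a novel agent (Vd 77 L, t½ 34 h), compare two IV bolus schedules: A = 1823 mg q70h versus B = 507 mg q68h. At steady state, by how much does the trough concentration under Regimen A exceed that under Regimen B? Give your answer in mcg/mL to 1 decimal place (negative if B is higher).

Regimen A: f = (1/2)^(70/34) ≈ 0.2400; Cmin,ss = (1823/77)·f/(1−f) ≈ 7.476 mcg/mL.
Regimen B: f = (1/2)^(68/34) ≈ 0.2500; Cmin,ss = (507/77)·f/(1−f) ≈ 2.195 mcg/mL.
Difference ≈ 7.476 − 2.195 ≈ 5.281 mcg/mL.

5.3 mcg/mL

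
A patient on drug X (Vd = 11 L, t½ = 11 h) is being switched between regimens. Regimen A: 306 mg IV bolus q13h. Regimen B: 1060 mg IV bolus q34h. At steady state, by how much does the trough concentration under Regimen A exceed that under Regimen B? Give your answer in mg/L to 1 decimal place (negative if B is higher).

Regimen A: f = (1/2)^(13/11) ≈ 0.4408; Cmin,ss = (306/11)·f/(1−f) ≈ 21.928 mg/L.
Regimen B: f = (1/2)^(34/11) ≈ 0.1174; Cmin,ss = (1060/11)·f/(1−f) ≈ 12.818 mg/L.
Difference ≈ 21.928 − 12.818 ≈ 9.110 mg/L.

9.1 mg/L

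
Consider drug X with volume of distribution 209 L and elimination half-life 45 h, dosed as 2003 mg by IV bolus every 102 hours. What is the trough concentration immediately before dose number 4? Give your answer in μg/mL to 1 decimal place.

2.5 μg/mL

f = (1/2)^(τ/t½) = (1/2)^(102/45) ≈ 0.2078.
C₀ = D/Vd = 2003/209 ≈ 9.584 μg/mL.
Before the 4th dose, 3 doses have been given. Superposition: Cmin = C₀·(f + f² + … + f^3).
≈ 9.584 × (0.2078 + 0.0432 + 0.0090) ≈ 9.584 × 0.2600 ≈ 2.492 μg/mL.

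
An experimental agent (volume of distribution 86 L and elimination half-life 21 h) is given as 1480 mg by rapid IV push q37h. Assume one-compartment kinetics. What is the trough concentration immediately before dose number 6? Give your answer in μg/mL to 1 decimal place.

7.2 μg/mL

f = (1/2)^(τ/t½) = (1/2)^(37/21) ≈ 0.2949.
C₀ = D/Vd = 1480/86 ≈ 17.209 μg/mL.
Before the 6th dose, 5 doses have been given. Superposition: Cmin = C₀·(f + f² + … + f^5).
≈ 17.209 × (0.2949 + 0.0870 + 0.0256 + 0.0076 + 0.0022) ≈ 17.209 × 0.4173 ≈ 7.181 μg/mL.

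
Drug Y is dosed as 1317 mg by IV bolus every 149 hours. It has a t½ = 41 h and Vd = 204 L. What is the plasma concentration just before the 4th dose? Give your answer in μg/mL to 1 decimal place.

f = (1/2)^(τ/t½) = (1/2)^(149/41) ≈ 0.0805.
C₀ = D/Vd = 1317/204 ≈ 6.456 μg/mL.
Before the 4th dose, 3 doses have been given. Superposition: Cmin = C₀·(f + f² + … + f^3).
≈ 6.456 × (0.0805 + 0.0065 + 0.0005) ≈ 6.456 × 0.0875 ≈ 0.565 μg/mL.

0.6 μg/mL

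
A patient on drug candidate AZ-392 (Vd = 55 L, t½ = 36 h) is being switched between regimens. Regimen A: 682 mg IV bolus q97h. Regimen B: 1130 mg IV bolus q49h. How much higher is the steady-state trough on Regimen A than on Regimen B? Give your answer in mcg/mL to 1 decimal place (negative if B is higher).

Regimen A: f = (1/2)^(97/36) ≈ 0.1545; Cmin,ss = (682/55)·f/(1−f) ≈ 2.266 mcg/mL.
Regimen B: f = (1/2)^(49/36) ≈ 0.3893; Cmin,ss = (1130/55)·f/(1−f) ≈ 13.097 mcg/mL.
Difference ≈ 2.266 − 13.097 ≈ -10.831 mcg/mL.

-10.8 mcg/mL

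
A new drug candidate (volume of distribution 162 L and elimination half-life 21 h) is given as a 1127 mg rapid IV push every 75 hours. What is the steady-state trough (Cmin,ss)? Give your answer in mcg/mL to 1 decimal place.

k = ln2/t½ = ln2/21 ≈ 0.033007 h⁻¹; fraction remaining f = e^(−kτ) = e^(−0.033007×75) ≈ 0.0841.
At steady state, accumulation factor R = 1/(1 − e^(−kτ)) ≈ 1.0918.
Single-dose peak C₀ = D/Vd = 1127/162 ≈ 6.957 mcg/mL.
Cmax,ss = C₀/(1 − f) ≈ 6.957/0.9159 ≈ 7.596 mcg/mL.
Steady-state trough Cmin,ss = Cmax,ss·f ≈ 7.596 × 0.0841 ≈ 0.639 mcg/mL.

0.6 mcg/mL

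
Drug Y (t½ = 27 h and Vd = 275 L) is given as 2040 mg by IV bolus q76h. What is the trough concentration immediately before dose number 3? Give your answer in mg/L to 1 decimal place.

1.2 mg/L

f = (1/2)^(τ/t½) = (1/2)^(76/27) ≈ 0.1421.
C₀ = D/Vd = 2040/275 ≈ 7.418 mg/L.
Before the 3rd dose, 2 doses have been given. Superposition: Cmin = C₀·(f + f²).
≈ 7.418 × (0.1421 + 0.0202) ≈ 7.418 × 0.1623 ≈ 1.204 mg/L.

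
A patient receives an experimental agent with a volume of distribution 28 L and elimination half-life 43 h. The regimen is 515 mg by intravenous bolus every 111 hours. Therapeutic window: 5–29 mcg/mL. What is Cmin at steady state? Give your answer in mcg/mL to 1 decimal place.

τ/t½ = 111/43 ≈ 2.5814, so fraction remaining f = (1/2)^(111/43) ≈ 0.1671.
Accumulation ratio R = 1/(1 − f) ≈ 1/0.8329 ≈ 1.2006.
Each bolus raises the concentration by D/Vd = 515/28 ≈ 18.393 mcg/mL.
Cmax,ss = C₀/(1 − f) ≈ 18.393/0.8329 ≈ 22.083 mcg/mL.
One interval later, Cmin,ss = Cmax,ss·e^(−kτ) ≈ 22.083 × 0.1671 ≈ 3.690 mcg/mL.
Trough 3.7 mcg/mL vs MEC 5 mcg/mL: subtherapeutic.

3.7 mcg/mL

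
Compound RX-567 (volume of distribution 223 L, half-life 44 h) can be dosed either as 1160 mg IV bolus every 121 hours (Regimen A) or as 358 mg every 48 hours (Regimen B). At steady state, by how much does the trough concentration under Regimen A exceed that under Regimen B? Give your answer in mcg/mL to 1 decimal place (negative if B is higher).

-0.5 mcg/mL

Regimen A: f = (1/2)^(121/44) ≈ 0.1487; Cmin,ss = (1160/223)·f/(1−f) ≈ 0.909 mcg/mL.
Regimen B: f = (1/2)^(48/44) ≈ 0.4695; Cmin,ss = (358/223)·f/(1−f) ≈ 1.421 mcg/mL.
Difference ≈ 0.909 − 1.421 ≈ -0.512 mcg/mL.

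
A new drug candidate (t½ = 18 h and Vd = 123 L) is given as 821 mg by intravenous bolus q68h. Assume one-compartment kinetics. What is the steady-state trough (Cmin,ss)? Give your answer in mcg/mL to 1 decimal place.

0.5 mcg/mL

τ/t½ = 68/18 ≈ 3.7778, so fraction remaining f = (1/2)^(68/18) ≈ 0.0729.
Single-dose peak C₀ = D/Vd = 821/123 ≈ 6.675 mcg/mL.
Steady-state trough Cmin,ss = C₀·f/(1−f) ≈ 6.675 × 0.0729/0.9271 ≈ 0.525 mcg/mL.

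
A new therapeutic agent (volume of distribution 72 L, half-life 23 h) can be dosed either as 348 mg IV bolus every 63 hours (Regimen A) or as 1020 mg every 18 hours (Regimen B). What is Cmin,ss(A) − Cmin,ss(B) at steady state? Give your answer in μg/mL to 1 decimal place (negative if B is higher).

Regimen A: f = (1/2)^(63/23) ≈ 0.1498; Cmin,ss = (348/72)·f/(1−f) ≈ 0.852 μg/mL.
Regimen B: f = (1/2)^(18/23) ≈ 0.5813; Cmin,ss = (1020/72)·f/(1−f) ≈ 19.668 μg/mL.
Difference ≈ 0.852 − 19.668 ≈ -18.816 μg/mL.

-18.8 μg/mL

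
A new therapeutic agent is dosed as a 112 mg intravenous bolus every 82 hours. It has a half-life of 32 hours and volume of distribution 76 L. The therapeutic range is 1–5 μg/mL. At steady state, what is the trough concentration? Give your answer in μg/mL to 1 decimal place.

k = ln2/t½ = ln2/32 ≈ 0.021661 h⁻¹; fraction remaining f = e^(−kτ) = e^(−0.021661×82) ≈ 0.1693.
Accumulation ratio R = 1/(1 − f) ≈ 1/0.8307 ≈ 1.2038.
Single-dose peak C₀ = D/Vd = 112/76 ≈ 1.474 μg/mL.
Cmax,ss = C₀/(1 − f) ≈ 1.474/0.8307 ≈ 1.774 μg/mL.
Steady-state trough Cmin,ss = Cmax,ss·f ≈ 1.774 × 0.1693 ≈ 0.300 μg/mL.
Trough 0.3 μg/mL vs MEC 1 μg/mL: subtherapeutic.

0.3 μg/mL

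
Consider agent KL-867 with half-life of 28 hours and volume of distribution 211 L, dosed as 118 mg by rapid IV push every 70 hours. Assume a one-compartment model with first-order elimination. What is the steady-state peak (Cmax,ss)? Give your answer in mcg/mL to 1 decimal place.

0.7 mcg/mL

Over one 70-h interval, 70/28 ≈ 2.5 half-lives elapse, leaving f ≈ 0.1768 of each dose.
At steady state, accumulation factor R = 1/(1 − e^(−kτ)) ≈ 1.2148.
Each bolus raises the concentration by D/Vd = 118/211 ≈ 0.559 mcg/mL.
Steady-state peak Cmax,ss = C₀·R ≈ 0.559 × 1.2148 ≈ 0.679 mcg/mL.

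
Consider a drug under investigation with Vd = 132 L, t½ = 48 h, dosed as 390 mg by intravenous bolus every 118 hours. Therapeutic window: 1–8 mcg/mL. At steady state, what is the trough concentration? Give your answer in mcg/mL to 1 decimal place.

0.7 mcg/mL

τ/t½ = 118/48 ≈ 2.4583, so fraction remaining f = (1/2)^(118/48) ≈ 0.1820.
Accumulation ratio R = 1/(1 − f) ≈ 1/0.8180 ≈ 1.2225.
Single-dose peak C₀ = D/Vd = 390/132 ≈ 2.955 mcg/mL.
Cmax,ss = C₀/(1 − f) ≈ 2.955/0.8180 ≈ 3.612 mcg/mL.
Steady-state trough Cmin,ss = Cmax,ss·f ≈ 3.612 × 0.1820 ≈ 0.657 mcg/mL.
Trough 0.7 mcg/mL vs MEC 1 mcg/mL: subtherapeutic.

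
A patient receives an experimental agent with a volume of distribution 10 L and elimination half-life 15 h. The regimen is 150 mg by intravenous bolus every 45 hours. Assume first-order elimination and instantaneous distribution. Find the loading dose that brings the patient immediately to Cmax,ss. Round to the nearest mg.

171 mg

f = (1/2)^(45/15) ≈ 0.125000; accumulation ratio R = 1/(1−f) ≈ 1.14286.
Loading dose to hit Cmax,ss on first dose: D_load = D_maint·R ≈ 150 × 1.14286 ≈ 171.43 mg.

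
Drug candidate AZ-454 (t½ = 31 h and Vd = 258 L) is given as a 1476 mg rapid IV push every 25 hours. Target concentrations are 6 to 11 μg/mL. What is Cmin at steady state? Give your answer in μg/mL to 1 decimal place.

7.6 μg/mL

k = ln2/t½ = ln2/31 ≈ 0.022360 h⁻¹; fraction remaining f = e^(−kτ) = e^(−0.022360×25) ≈ 0.5718.
At steady state, accumulation factor R = 1/(1 − e^(−kτ)) ≈ 2.3354.
Each bolus raises the concentration by D/Vd = 1476/258 ≈ 5.721 μg/mL.
Steady-state peak Cmax,ss = C₀·R ≈ 5.721 × 2.3354 ≈ 13.361 μg/mL.
One interval later, Cmin,ss = Cmax,ss·e^(−kτ) ≈ 13.361 × 0.5718 ≈ 7.640 μg/mL.
Trough 7.6 μg/mL vs MEC 6 μg/mL: adequate.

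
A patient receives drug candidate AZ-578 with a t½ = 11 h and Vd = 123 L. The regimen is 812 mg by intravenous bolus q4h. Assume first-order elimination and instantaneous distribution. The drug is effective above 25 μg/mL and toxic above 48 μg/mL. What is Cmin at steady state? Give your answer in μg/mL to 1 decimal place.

23.0 μg/mL

k = ln2/t½ = ln2/11 ≈ 0.063013 h⁻¹; fraction remaining f = e^(−kτ) = e^(−0.063013×4) ≈ 0.7772.
At steady state, accumulation factor R = 1/(1 − e^(−kτ)) ≈ 4.4883.
Each bolus raises the concentration by D/Vd = 812/123 ≈ 6.602 μg/mL.
Steady-state peak Cmax,ss = C₀·R ≈ 6.602 × 4.4883 ≈ 29.632 μg/mL.
Steady-state trough Cmin,ss = Cmax,ss·f ≈ 29.632 × 0.7772 ≈ 23.030 μg/mL.
Trough 23.0 μg/mL vs MEC 25 μg/mL: subtherapeutic.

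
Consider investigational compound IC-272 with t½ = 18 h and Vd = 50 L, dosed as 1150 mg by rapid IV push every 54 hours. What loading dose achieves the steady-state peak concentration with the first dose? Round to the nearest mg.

1314 mg

f = (1/2)^(54/18) ≈ 0.125000; accumulation ratio R = 1/(1−f) ≈ 1.14286.
Loading dose to hit Cmax,ss on first dose: D_load = D_maint·R ≈ 1150 × 1.14286 ≈ 1314.29 mg.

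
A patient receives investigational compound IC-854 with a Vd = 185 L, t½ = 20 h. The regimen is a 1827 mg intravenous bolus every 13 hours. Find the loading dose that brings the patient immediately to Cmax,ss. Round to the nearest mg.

5037 mg

f = (1/2)^(13/20) ≈ 0.637280; accumulation ratio R = 1/(1−f) ≈ 2.75695.
Loading dose to hit Cmax,ss on first dose: D_load = D_maint·R ≈ 1827 × 2.75695 ≈ 5036.95 mg.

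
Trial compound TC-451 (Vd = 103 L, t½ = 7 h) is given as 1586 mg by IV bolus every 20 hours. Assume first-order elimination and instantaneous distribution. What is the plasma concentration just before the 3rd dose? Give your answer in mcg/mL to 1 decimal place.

f = (1/2)^(τ/t½) = (1/2)^(20/7) ≈ 0.1380.
C₀ = D/Vd = 1586/103 ≈ 15.398 mcg/mL.
Before the 3rd dose, 2 doses have been given. Superposition: Cmin = C₀·(f + f²).
≈ 15.398 × (0.1380 + 0.0190) ≈ 15.398 × 0.1570 ≈ 2.417 mcg/mL.

2.4 mcg/mL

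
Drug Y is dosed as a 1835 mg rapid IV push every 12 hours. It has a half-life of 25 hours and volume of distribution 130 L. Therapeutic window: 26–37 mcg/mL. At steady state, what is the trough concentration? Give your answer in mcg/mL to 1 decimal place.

τ/t½ = 12/25 ≈ 0.48, so fraction remaining f = (1/2)^(12/25) ≈ 0.7170.
At steady state, accumulation factor R = 1/(1 − e^(−kτ)) ≈ 3.5336.
Single-dose peak C₀ = D/Vd = 1835/130 ≈ 14.115 mcg/mL.
Steady-state peak Cmax,ss = C₀·R ≈ 14.115 × 3.5336 ≈ 49.877 mcg/mL.
Steady-state trough Cmin,ss = Cmax,ss·f ≈ 49.877 × 0.7170 ≈ 35.762 mcg/mL.
Trough 35.8 mcg/mL vs MEC 26 mcg/mL: adequate.

35.8 mcg/mL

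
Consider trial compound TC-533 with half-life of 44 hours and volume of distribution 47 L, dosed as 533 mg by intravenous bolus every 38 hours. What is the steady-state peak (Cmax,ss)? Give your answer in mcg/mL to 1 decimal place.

25.2 mcg/mL

Over one 38-h interval, 38/44 ≈ 0.86364 half-lives elapse, leaving f ≈ 0.5496 of each dose.
Accumulation ratio R = 1/(1 − f) ≈ 1/0.4504 ≈ 2.2202.
Each bolus raises the concentration by D/Vd = 533/47 ≈ 11.340 mcg/mL.
Steady-state peak Cmax,ss = C₀·R ≈ 11.340 × 2.2202 ≈ 25.177 mcg/mL.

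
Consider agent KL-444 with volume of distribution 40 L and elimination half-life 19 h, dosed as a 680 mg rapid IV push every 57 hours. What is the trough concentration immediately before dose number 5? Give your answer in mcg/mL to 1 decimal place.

2.4 mcg/mL

f = (1/2)^(τ/t½) = (1/2)^(57/19) ≈ 0.1250.
C₀ = D/Vd = 680/40 ≈ 17.000 mcg/mL.
Before the 5th dose, 4 doses have been given. Superposition: Cmin = C₀·(f + f² + … + f^4).
≈ 17.000 × (0.1250 + 0.0156 + 0.0020 + 0.0002) ≈ 17.000 × 0.1428 ≈ 2.428 mcg/mL.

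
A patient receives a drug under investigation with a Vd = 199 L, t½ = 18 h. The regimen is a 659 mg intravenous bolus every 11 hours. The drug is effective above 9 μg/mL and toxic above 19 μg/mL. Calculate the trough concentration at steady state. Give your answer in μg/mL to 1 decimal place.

6.3 μg/mL

Over one 11-h interval, 11/18 ≈ 0.61111 half-lives elapse, leaving f ≈ 0.6547 of each dose.
Single-dose peak C₀ = D/Vd = 659/199 ≈ 3.312 μg/mL.
Steady-state trough Cmin,ss = C₀·f/(1−f) ≈ 3.312 × 0.6547/0.3453 ≈ 6.280 μg/mL.
Trough 6.3 μg/mL vs MEC 9 μg/mL: subtherapeutic.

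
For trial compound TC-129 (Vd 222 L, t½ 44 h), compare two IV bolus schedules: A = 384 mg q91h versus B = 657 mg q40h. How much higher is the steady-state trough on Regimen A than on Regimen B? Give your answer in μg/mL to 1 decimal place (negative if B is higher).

Regimen A: f = (1/2)^(91/44) ≈ 0.2385; Cmin,ss = (384/222)·f/(1−f) ≈ 0.542 μg/mL.
Regimen B: f = (1/2)^(40/44) ≈ 0.5325; Cmin,ss = (657/222)·f/(1−f) ≈ 3.371 μg/mL.
Difference ≈ 0.542 − 3.371 ≈ -2.829 μg/mL.

-2.8 μg/mL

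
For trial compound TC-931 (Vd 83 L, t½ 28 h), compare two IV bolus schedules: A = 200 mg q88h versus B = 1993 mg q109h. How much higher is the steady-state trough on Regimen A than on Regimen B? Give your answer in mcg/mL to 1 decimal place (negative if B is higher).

-1.4 mcg/mL

Regimen A: f = (1/2)^(88/28) ≈ 0.1132; Cmin,ss = (200/83)·f/(1−f) ≈ 0.308 mcg/mL.
Regimen B: f = (1/2)^(109/28) ≈ 0.0673; Cmin,ss = (1993/83)·f/(1−f) ≈ 1.733 mcg/mL.
Difference ≈ 0.308 − 1.733 ≈ -1.425 mcg/mL.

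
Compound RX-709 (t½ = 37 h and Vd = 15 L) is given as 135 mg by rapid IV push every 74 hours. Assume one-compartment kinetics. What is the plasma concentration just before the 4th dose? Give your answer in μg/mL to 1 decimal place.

3.0 μg/mL

f = (1/2)^(τ/t½) = (1/2)^(74/37) ≈ 0.2500.
C₀ = D/Vd = 135/15 ≈ 9.000 μg/mL.
Before the 4th dose, 3 doses have been given. Superposition: Cmin = C₀·(f + f² + … + f^3).
≈ 9.000 × (0.2500 + 0.0625 + 0.0156) ≈ 9.000 × 0.3281 ≈ 2.953 μg/mL.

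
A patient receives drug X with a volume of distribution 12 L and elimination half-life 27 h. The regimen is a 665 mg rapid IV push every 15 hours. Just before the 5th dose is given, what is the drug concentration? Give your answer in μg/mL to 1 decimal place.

92.7 μg/mL

f = (1/2)^(τ/t½) = (1/2)^(15/27) ≈ 0.6804.
C₀ = D/Vd = 665/12 ≈ 55.417 μg/mL.
Before the 5th dose, 4 doses have been given. Superposition: Cmin = C₀·(f + f² + … + f^4).
≈ 55.417 × (0.6804 + 0.4629 + 0.3150 + 0.2143) ≈ 55.417 × 1.6726 ≈ 92.690 μg/mL.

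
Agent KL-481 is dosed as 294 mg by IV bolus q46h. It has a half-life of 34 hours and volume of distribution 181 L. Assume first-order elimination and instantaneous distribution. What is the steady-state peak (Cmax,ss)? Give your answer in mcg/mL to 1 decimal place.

2.7 mcg/mL

k = ln2/t½ = ln2/34 ≈ 0.020387 h⁻¹; fraction remaining f = e^(−kτ) = e^(−0.020387×46) ≈ 0.3915.
Accumulation ratio R = 1/(1 − f) ≈ 1/0.6085 ≈ 1.6434.
Single-dose peak C₀ = D/Vd = 294/181 ≈ 1.624 mcg/mL.
Steady-state peak Cmax,ss = C₀·R ≈ 1.624 × 1.6434 ≈ 2.669 mcg/mL.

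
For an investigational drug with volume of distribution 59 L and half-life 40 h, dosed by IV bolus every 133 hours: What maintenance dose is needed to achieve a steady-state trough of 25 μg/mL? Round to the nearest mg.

τ/t½ = 133/40 ≈ 3.325, so f = (1/2)^(133/40) ≈ 0.099787.
Cmin,ss = (D/Vd)·f/(1−f), so D = Cmin,ss·Vd·(1−f)/f.
D = 25 × 59 × (1−f)/f ≈ 25 × 59 × 9.02135 ≈ 13306.49 mg.

13306 mg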